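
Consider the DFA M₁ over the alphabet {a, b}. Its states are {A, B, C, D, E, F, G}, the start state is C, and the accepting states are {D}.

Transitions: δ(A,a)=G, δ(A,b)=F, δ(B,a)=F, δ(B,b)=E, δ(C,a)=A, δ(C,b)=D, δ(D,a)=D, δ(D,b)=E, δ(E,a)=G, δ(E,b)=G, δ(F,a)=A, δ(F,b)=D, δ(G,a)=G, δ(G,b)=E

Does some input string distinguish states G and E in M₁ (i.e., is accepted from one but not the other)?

No

States {B} cannot be reached from the start state, so discard them.
Start with accepting vs non-accepting: {D} | {A,C,E,F,G}.
On input b, block {A,C,E,F,G} splits into {A,E,G} and {C,F}.
Refine {A,E,G} on symbol b: members go to different blocks, giving {E,G} and {A}.
No further refinement is possible. Final partition (4 blocks): {D} | {E,G} | {C,F} | {A}.
G and E lie in the same block of the stable partition, so they are equivalent — no string distinguishes them.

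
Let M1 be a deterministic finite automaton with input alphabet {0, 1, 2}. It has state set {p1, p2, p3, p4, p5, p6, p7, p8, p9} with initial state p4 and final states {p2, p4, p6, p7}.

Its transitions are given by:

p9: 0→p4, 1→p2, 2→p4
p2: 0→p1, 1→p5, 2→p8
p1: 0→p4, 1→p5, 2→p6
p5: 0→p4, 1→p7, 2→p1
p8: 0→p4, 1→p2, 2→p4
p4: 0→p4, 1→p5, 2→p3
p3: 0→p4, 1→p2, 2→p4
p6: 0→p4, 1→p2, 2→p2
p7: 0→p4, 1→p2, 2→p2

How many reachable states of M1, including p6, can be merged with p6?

2

Reachable states from the start: {p1,p2,p3,p4,p5,p6,p7,p8}. Unreachable: {p9} — drop them.
Initial partition by acceptance: {p2,p4,p6,p7} | {p1,p3,p5,p8}.
On input 0, block {p2,p4,p6,p7} splits into {p4,p6,p7} and {p2}.
Split {p4,p6,p7} by δ(·,1) → {p6,p7} and {p4}.
On input 1, block {p1,p3,p5,p8} splits into {p3,p8} and {p1} and {p5}.
The partition is now stable with 6 blocks: {p6,p7} | {p3,p8} | {p2} | {p4} | {p1} | {p5}.
The equivalence class containing p6 is {p6,p7}, of size 2.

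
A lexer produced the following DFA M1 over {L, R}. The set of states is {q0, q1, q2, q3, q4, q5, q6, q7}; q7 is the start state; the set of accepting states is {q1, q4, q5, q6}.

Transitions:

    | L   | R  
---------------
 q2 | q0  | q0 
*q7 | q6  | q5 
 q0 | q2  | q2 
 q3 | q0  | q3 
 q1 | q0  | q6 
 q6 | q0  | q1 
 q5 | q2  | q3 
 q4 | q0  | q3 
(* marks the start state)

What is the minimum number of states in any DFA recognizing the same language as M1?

Reachable states from the start: {q0,q1,q2,q3,q5,q6,q7}. Unreachable: {q4} — drop them.
Start with accepting vs non-accepting: {q1,q5,q6} | {q0,q2,q3,q7}.
Split {q1,q5,q6} by δ(·,R) → {q1,q6} and {q5}.
On input L, block {q0,q2,q3,q7} splits into {q0,q2,q3} and {q7}.
Stable partition: {q1,q6} | {q0,q2,q3} | {q5} | {q7} — 4 equivalence classes.

4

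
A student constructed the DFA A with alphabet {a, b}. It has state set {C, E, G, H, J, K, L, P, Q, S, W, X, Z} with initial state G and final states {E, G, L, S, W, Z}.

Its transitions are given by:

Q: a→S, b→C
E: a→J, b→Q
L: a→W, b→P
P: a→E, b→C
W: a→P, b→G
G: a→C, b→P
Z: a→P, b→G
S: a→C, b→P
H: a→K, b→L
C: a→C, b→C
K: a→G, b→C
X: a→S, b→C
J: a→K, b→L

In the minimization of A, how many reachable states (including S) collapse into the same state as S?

2

Reachable states from the start: {C,E,G,J,K,L,P,Q,S,W}. Unreachable: {H,X,Z} — drop them.
P0 = {E,G,L,S,W} | {C,J,K,P,Q}.
Split {E,G,L,S,W} by δ(·,a) → {E,G,S,W} and {L}.
Refine {E,G,S,W} on symbol b: members go to different blocks, giving {E,G,S} and {W}.
Split {C,J,K,P,Q} by δ(·,a) → {K,P,Q} and {C,J}.
Refine {C,J} on symbol a: members go to different blocks, giving {C} and {J}.
Refine {E,G,S} on symbol a: members go to different blocks, giving {G,S} and {E}.
Split {K,P,Q} by δ(·,a) → {K,Q} and {P}.
The partition is now stable with 8 blocks: {G,S} | {K,Q} | {L} | {W} | {C} | {J} | {E} | {P}.
State S belongs to the block {G,S}, which has 2 states.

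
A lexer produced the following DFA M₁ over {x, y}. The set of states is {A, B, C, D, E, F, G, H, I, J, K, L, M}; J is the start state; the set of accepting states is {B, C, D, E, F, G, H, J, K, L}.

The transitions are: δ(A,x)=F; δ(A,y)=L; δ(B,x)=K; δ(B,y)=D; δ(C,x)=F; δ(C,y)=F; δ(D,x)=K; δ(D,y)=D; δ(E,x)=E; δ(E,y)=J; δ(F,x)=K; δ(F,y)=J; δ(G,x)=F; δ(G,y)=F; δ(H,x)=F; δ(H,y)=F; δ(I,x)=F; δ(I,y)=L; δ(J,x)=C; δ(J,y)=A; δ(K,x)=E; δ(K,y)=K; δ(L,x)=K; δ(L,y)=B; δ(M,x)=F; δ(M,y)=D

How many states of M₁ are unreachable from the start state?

4

Starting at J and following transitions, the reachable set is {A, B, C, D, E, F, J, K, L}. That leaves G, H, I, M unreachable — 4 in total.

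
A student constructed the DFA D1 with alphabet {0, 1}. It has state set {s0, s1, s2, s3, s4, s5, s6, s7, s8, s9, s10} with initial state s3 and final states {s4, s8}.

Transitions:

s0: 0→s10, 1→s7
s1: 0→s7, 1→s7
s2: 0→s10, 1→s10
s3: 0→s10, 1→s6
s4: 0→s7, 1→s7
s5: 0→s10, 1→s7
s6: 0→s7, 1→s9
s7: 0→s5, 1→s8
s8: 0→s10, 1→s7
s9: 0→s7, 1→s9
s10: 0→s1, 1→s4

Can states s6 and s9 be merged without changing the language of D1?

Yes

States {s0,s2} cannot be reached from the start state, so discard them.
Start with accepting vs non-accepting: {s4,s8} | {s1,s3,s5,s6,s7,s9,s10}.
On input 1, block {s1,s3,s5,s6,s7,s9,s10} splits into {s1,s3,s5,s6,s9} and {s7,s10}.
Refine {s1,s3,s5,s6,s9} on symbol 1: members go to different blocks, giving {s3,s6,s9} and {s1,s5}.
Stable partition: {s4,s8} | {s3,s6,s9} | {s7,s10} | {s1,s5} — 4 equivalence classes.
s6 and s9 lie in the same block of the stable partition, so they are equivalent — no string distinguishes them.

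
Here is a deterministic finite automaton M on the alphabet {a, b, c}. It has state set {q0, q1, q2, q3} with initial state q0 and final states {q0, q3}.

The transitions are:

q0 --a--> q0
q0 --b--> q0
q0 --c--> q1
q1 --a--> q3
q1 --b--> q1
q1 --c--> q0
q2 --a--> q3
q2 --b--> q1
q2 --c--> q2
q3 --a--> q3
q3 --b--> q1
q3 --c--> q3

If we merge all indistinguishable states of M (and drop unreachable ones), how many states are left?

States {q2} cannot be reached from the start state, so discard them.
Initial partition by acceptance: {q0,q3} | {q1}.
Split {q0,q3} by δ(·,b) → {q0} and {q3}.
The partition is now stable with 3 blocks: {q0} | {q1} | {q3}.

3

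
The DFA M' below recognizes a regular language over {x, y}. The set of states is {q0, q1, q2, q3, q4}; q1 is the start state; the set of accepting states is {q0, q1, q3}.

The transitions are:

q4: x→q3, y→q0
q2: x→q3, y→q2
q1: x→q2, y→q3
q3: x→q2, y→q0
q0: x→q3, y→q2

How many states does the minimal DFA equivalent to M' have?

4

First remove the unreachable states {q4}; 4 states remain.
Start with accepting vs non-accepting: {q0,q1,q3} | {q2}.
Refine {q0,q1,q3} on symbol x: members go to different blocks, giving {q1,q3} and {q0}.
Refine {q1,q3} on symbol y: members go to different blocks, giving {q1} and {q3}.
The partition is now stable with 4 blocks: {q1} | {q2} | {q0} | {q3}.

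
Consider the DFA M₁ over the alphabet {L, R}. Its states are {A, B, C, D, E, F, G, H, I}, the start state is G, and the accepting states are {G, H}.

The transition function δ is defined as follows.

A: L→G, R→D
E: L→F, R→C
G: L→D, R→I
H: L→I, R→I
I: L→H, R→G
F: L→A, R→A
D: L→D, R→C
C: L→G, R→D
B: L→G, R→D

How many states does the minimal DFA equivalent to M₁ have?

First remove the unreachable states {A,B,E,F}; 5 states remain.
Initial partition by acceptance: {G,H} | {C,D,I}.
Refine {C,D,I} on symbol L: members go to different blocks, giving {C,I} and {D}.
Refine {G,H} on symbol L: members go to different blocks, giving {G} and {H}.
Refine {C,I} on symbol L: members go to different blocks, giving {C} and {I}.
The partition is now stable with 5 blocks: {G} | {C} | {D} | {H} | {I}.

5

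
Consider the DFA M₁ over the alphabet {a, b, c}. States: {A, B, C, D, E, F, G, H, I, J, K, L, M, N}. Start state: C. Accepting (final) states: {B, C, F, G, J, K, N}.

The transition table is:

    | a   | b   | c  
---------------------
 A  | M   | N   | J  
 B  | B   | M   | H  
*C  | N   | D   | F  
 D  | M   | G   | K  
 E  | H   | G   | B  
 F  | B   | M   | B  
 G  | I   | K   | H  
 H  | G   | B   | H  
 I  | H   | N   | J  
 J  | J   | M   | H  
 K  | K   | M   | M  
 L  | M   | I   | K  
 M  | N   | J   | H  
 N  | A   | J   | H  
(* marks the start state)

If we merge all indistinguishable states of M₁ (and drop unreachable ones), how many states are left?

6

States {E,L} cannot be reached from the start state, so discard them.
Initial partition by acceptance: {B,C,F,G,J,K,N} | {A,D,H,I,M}.
Split {B,C,F,G,J,K,N} by δ(·,a) → {B,C,F,J,K} and {G,N}.
Split {B,C,F,J,K} by δ(·,a) → {B,F,J,K} and {C}.
Split {B,F,J,K} by δ(·,c) → {B,J,K} and {F}.
Refine {A,D,H,I,M} on symbol a: members go to different blocks, giving {A,D,I} and {H,M}.
Stable partition: {B,J,K} | {A,D,I} | {G,N} | {C} | {F} | {H,M} — 6 equivalence classes.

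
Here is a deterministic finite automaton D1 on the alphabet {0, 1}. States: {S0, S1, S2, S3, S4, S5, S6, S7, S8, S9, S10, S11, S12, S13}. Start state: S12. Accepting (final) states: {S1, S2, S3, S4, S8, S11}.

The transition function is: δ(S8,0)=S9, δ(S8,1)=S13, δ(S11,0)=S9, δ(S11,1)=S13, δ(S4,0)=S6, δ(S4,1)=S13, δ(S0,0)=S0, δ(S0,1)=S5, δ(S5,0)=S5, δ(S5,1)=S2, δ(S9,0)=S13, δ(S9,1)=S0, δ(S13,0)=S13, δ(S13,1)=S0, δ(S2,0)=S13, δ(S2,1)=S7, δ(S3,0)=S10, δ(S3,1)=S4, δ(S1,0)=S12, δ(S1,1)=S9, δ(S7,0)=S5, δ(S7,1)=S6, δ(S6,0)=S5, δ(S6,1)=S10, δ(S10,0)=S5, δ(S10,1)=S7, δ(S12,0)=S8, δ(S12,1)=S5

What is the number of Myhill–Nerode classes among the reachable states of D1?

7

States {S1,S3,S4,S11} cannot be reached from the start state, so discard them.
P0 = {S2,S8} | {S0,S5,S6,S7,S9,S10,S12,S13}.
Refine {S0,S5,S6,S7,S9,S10,S12,S13} on symbol 0: members go to different blocks, giving {S0,S5,S6,S7,S9,S10,S13} and {S12}.
Split {S0,S5,S6,S7,S9,S10,S13} by δ(·,1) → {S0,S6,S7,S9,S10,S13} and {S5}.
On input 0, block {S0,S6,S7,S9,S10,S13} splits into {S0,S9,S13} and {S6,S7,S10}.
Split {S2,S8} by δ(·,1) → {S2} and {S8}.
Refine {S0,S9,S13} on symbol 1: members go to different blocks, giving {S9,S13} and {S0}.
No further refinement is possible. Final partition (7 blocks): {S2} | {S9,S13} | {S12} | {S5} | {S6,S7,S10} | {S8} | {S0}.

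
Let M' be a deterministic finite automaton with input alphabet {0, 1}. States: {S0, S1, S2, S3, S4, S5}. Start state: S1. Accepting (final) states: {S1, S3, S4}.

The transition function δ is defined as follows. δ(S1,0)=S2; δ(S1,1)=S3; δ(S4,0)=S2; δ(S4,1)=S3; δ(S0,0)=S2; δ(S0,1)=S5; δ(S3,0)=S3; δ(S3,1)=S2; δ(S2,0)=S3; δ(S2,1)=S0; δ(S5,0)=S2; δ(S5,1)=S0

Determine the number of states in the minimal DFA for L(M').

First remove the unreachable states {S4}; 5 states remain.
P0 = {S1,S3} | {S0,S2,S5}.
Split {S1,S3} by δ(·,0) → {S1} and {S3}.
On input 0, block {S0,S2,S5} splits into {S0,S5} and {S2}.
The partition is now stable with 4 blocks: {S1} | {S0,S5} | {S3} | {S2}.

4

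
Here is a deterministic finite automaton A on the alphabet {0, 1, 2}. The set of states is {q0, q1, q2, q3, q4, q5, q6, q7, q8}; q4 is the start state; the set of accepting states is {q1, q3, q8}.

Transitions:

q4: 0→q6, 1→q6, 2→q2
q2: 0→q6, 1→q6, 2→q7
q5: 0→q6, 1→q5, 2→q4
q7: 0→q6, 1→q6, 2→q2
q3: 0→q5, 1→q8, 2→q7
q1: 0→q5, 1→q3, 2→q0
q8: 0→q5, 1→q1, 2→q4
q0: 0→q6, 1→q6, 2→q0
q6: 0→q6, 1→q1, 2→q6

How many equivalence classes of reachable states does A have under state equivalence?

4

Every state is reachable, so we keep all 9.
Initial partition by acceptance: {q1,q3,q8} | {q0,q2,q4,q5,q6,q7}.
Refine {q0,q2,q4,q5,q6,q7} on symbol 1: members go to different blocks, giving {q0,q2,q4,q5,q7} and {q6}.
On input 1, block {q0,q2,q4,q5,q7} splits into {q0,q2,q4,q7} and {q5}.
The partition is now stable with 4 blocks: {q1,q3,q8} | {q0,q2,q4,q7} | {q6} | {q5}.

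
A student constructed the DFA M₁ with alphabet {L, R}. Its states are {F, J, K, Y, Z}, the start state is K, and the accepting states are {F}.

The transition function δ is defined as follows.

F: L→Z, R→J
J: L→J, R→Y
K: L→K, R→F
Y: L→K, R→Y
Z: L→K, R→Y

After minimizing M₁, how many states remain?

Start with accepting vs non-accepting: {F} | {J,K,Y,Z}.
On input R, block {J,K,Y,Z} splits into {J,Y,Z} and {K}.
On input L, block {J,Y,Z} splits into {Y,Z} and {J}.
Stable partition: {F} | {Y,Z} | {K} | {J} — 4 equivalence classes.

4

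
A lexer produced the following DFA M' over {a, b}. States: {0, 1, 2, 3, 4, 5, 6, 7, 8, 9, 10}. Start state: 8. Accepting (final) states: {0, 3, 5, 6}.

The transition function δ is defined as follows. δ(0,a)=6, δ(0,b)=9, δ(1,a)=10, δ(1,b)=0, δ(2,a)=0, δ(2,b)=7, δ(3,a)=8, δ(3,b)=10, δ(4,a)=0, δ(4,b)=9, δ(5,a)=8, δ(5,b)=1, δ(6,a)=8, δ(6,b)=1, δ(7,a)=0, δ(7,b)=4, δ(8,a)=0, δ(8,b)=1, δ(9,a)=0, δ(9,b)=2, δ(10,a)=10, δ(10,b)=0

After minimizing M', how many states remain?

Reachable states from the start: {0,1,2,4,6,7,8,9,10}. Unreachable: {3,5} — drop them.
Initial partition by acceptance: {0,6} | {1,2,4,7,8,9,10}.
On input a, block {0,6} splits into {0} and {6}.
On input a, block {1,2,4,7,8,9,10} splits into {2,4,7,8,9} and {1,10}.
Split {2,4,7,8,9} by δ(·,b) → {2,4,7,9} and {8}.
No further refinement is possible. Final partition (5 blocks): {0} | {2,4,7,9} | {6} | {1,10} | {8}.

5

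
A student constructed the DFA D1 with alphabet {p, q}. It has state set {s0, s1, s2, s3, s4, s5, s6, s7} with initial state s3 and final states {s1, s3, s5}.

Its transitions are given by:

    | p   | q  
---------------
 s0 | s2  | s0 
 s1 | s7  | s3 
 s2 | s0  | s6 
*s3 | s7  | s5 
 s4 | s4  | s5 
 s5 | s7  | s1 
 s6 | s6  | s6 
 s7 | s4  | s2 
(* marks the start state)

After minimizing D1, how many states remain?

4

Every state is reachable, so we keep all 8.
P0 = {s1,s3,s5} | {s0,s2,s4,s6,s7}.
On input q, block {s0,s2,s4,s6,s7} splits into {s0,s2,s6,s7} and {s4}.
Split {s0,s2,s6,s7} by δ(·,p) → {s0,s2,s6} and {s7}.
Stable partition: {s1,s3,s5} | {s0,s2,s6} | {s4} | {s7} — 4 equivalence classes.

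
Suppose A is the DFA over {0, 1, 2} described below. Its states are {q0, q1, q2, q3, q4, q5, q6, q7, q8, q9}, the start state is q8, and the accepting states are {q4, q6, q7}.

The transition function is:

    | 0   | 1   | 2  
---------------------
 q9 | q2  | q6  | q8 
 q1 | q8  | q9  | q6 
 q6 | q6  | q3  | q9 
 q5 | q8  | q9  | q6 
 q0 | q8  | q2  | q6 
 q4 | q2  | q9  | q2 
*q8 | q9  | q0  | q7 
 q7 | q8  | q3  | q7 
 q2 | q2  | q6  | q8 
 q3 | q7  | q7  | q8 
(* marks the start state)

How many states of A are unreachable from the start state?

3

No path from q8 leads to q1, q4, q5; the other 7 states are all reachable.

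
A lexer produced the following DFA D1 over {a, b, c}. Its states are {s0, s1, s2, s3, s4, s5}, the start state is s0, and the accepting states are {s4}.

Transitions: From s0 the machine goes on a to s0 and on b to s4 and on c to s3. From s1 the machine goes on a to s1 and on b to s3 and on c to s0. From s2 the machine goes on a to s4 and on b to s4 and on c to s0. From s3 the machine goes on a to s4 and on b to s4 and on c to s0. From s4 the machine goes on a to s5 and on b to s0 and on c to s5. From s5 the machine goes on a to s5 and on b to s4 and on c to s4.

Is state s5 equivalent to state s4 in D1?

No

States {s1,s2} cannot be reached from the start state, so discard them.
Initial partition by acceptance: {s4} | {s0,s3,s5}.
Split {s0,s3,s5} by δ(·,a) → {s0,s5} and {s3}.
Split {s0,s5} by δ(·,c) → {s0} and {s5}.
The partition is now stable with 4 blocks: {s4} | {s0} | {s3} | {s5}.
s5 and s4 end up in different blocks, so they are distinguishable. For instance, the string 'ε' is accepted from only s4.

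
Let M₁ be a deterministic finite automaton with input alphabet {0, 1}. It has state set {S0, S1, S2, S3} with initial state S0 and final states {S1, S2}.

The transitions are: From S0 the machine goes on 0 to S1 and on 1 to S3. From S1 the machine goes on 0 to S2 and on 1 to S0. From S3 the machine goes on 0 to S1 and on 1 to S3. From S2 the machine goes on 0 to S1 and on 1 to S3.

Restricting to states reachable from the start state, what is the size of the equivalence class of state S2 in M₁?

2

Every state is reachable, so we keep all 4.
Start with accepting vs non-accepting: {S1,S2} | {S0,S3}.
No further refinement is possible. Final partition (2 blocks): {S1,S2} | {S0,S3}.
State S2 belongs to the block {S1,S2}, which has 2 states.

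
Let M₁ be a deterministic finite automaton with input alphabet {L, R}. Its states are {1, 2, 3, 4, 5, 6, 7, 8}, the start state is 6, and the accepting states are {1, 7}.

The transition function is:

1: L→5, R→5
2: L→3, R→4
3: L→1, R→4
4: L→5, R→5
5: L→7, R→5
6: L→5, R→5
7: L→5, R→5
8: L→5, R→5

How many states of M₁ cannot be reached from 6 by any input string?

Starting at 6 and following transitions, the reachable set is {5, 6, 7}. That leaves 1, 2, 3, 4, 8 unreachable — 5 in total.

5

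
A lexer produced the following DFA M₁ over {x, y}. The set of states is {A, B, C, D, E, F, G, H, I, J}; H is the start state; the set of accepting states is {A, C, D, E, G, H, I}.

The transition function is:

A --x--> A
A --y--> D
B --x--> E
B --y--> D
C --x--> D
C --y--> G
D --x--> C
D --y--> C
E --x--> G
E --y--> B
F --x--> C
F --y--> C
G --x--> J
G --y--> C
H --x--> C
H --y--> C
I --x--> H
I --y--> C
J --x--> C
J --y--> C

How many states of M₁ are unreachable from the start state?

5

BFS from H reaches {C, D, G, H, J}; the 5 state(s) A, B, E, F, I are never visited.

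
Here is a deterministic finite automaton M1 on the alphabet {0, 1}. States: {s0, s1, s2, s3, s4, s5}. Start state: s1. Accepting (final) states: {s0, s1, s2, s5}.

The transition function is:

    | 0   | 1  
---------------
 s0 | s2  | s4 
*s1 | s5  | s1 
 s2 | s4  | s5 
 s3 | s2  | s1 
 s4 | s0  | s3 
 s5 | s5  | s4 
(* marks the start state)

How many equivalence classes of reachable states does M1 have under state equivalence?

6

All states are reachable from the start state.
Initial partition by acceptance: {s0,s1,s2,s5} | {s3,s4}.
On input 0, block {s0,s1,s2,s5} splits into {s0,s1,s5} and {s2}.
On input 0, block {s0,s1,s5} splits into {s1,s5} and {s0}.
On input 1, block {s1,s5} splits into {s1} and {s5}.
On input 0, block {s3,s4} splits into {s3} and {s4}.
Stable partition: {s1} | {s3} | {s2} | {s0} | {s5} | {s4} — 6 equivalence classes.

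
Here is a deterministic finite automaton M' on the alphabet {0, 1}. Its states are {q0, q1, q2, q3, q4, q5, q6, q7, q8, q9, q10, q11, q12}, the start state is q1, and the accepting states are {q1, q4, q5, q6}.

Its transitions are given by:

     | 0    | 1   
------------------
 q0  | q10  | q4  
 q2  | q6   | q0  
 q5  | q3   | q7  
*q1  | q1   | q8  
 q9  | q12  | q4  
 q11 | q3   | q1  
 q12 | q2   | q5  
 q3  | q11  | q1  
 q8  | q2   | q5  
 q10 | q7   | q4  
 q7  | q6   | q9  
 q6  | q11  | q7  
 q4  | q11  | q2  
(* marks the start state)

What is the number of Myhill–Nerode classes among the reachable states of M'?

Start with accepting vs non-accepting: {q1,q4,q5,q6} | {q0,q2,q3,q7,q8,q9,q10,q11,q12}.
On input 0, block {q1,q4,q5,q6} splits into {q4,q5,q6} and {q1}.
On input 0, block {q0,q2,q3,q7,q8,q9,q10,q11,q12} splits into {q0,q3,q8,q9,q10,q11,q12} and {q2,q7}.
Refine {q0,q3,q8,q9,q10,q11,q12} on symbol 0: members go to different blocks, giving {q0,q3,q9,q11} and {q8,q10,q12}.
Refine {q0,q3,q9,q11} on symbol 0: members go to different blocks, giving {q0,q9} and {q3,q11}.
No further refinement is possible. Final partition (6 blocks): {q4,q5,q6} | {q0,q9} | {q1} | {q2,q7} | {q8,q10,q12} | {q3,q11}.

6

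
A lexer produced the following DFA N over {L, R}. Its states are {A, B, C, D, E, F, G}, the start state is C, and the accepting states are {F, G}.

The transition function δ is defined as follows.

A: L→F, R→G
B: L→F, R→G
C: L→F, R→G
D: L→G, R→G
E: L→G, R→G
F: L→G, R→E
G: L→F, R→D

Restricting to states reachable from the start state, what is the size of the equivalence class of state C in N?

3

States {A,B} cannot be reached from the start state, so discard them.
P0 = {F,G} | {C,D,E}.
The partition is now stable with 2 blocks: {F,G} | {C,D,E}.
The equivalence class containing C is {C,D,E}, of size 3.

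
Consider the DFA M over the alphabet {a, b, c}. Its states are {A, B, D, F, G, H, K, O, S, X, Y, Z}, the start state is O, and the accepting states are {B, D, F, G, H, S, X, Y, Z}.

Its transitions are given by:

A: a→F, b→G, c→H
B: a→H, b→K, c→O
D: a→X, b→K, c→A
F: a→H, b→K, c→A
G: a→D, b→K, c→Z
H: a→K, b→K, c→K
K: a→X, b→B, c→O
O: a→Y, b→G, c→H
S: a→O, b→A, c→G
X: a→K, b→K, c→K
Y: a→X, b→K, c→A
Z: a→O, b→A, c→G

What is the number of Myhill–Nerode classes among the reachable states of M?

First remove the unreachable states {S}; 11 states remain.
P0 = {B,D,F,G,H,X,Y,Z} | {A,K,O}.
On input a, block {B,D,F,G,H,X,Y,Z} splits into {B,D,F,G,Y} and {H,X,Z}.
Refine {B,D,F,G,Y} on symbol a: members go to different blocks, giving {B,D,F,Y} and {G}.
On input a, block {A,K,O} splits into {A,O} and {K}.
Split {H,X,Z} by δ(·,a) → {H,X} and {Z}.
The partition is now stable with 6 blocks: {B,D,F,Y} | {A,O} | {H,X} | {G} | {K} | {Z}.

6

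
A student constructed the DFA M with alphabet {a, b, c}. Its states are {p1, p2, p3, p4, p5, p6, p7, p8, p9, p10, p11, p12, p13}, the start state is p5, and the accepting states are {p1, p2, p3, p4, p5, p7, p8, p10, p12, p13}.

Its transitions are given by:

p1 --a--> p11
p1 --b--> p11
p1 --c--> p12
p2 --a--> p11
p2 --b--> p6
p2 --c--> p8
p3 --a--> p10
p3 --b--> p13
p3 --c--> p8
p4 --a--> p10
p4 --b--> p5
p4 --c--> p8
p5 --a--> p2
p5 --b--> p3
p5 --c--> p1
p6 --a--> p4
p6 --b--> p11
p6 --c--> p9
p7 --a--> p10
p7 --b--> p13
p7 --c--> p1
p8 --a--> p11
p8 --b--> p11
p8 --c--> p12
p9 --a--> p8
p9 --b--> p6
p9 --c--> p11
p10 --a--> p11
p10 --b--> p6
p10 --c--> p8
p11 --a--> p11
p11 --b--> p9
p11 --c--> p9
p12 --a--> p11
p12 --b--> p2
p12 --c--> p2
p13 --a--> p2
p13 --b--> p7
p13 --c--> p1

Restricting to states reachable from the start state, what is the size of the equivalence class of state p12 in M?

All states are reachable from the start state.
Initial partition by acceptance: {p1,p2,p3,p4,p5,p7,p8,p10,p12,p13} | {p6,p9,p11}.
Split {p1,p2,p3,p4,p5,p7,p8,p10,p12,p13} by δ(·,a) → {p1,p2,p8,p10,p12} and {p3,p4,p5,p7,p13}.
Refine {p1,p2,p8,p10,p12} on symbol b: members go to different blocks, giving {p1,p2,p8,p10} and {p12}.
Refine {p1,p2,p8,p10} on symbol c: members go to different blocks, giving {p1,p8} and {p2,p10}.
Split {p6,p9,p11} by δ(·,a) → {p6} and {p9} and {p11}.
No further refinement is possible. Final partition (7 blocks): {p1,p8} | {p6} | {p3,p4,p5,p7,p13} | {p12} | {p2,p10} | {p9} | {p11}.
State p12 belongs to the block {p12}, which has 1 states.

1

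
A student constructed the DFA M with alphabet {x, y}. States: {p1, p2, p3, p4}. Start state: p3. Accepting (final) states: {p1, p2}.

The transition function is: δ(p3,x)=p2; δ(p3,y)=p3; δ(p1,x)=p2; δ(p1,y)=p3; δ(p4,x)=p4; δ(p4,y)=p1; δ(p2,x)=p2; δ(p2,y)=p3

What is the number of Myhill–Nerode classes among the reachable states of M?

2

States {p1,p4} cannot be reached from the start state, so discard them.
P0 = {p2} | {p3}.
Stable partition: {p2} | {p3} — 2 equivalence classes.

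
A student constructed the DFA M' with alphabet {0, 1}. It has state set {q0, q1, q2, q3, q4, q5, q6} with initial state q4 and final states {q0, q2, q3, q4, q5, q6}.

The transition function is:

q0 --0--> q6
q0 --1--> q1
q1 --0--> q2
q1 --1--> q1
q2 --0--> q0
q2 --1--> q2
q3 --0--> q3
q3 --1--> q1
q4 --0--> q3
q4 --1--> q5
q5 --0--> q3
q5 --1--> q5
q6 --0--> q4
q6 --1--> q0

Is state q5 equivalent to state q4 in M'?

Every state is reachable, so we keep all 7.
Initial partition by acceptance: {q0,q2,q3,q4,q5,q6} | {q1}.
On input 1, block {q0,q2,q3,q4,q5,q6} splits into {q2,q4,q5,q6} and {q0,q3}.
Split {q2,q4,q5,q6} by δ(·,0) → {q2,q4,q5} and {q6}.
On input 0, block {q0,q3} splits into {q0} and {q3}.
On input 0, block {q2,q4,q5} splits into {q4,q5} and {q2}.
Stable partition: {q4,q5} | {q1} | {q0} | {q6} | {q3} | {q2} — 6 equivalence classes.
q5 and q4 lie in the same block of the stable partition, so they are equivalent — no string distinguishes them.

Yes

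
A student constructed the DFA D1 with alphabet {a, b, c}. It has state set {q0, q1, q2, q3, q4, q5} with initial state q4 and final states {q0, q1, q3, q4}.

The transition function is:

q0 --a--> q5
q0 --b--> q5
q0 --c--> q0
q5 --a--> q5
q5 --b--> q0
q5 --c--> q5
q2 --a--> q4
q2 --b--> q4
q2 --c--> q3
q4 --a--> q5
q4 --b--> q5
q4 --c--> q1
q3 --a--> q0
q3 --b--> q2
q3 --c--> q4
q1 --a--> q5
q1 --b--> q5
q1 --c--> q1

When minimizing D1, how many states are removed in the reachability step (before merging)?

Starting at q4 and following transitions, the reachable set is {q0, q1, q4, q5}. That leaves q2, q3 unreachable — 2 in total.

2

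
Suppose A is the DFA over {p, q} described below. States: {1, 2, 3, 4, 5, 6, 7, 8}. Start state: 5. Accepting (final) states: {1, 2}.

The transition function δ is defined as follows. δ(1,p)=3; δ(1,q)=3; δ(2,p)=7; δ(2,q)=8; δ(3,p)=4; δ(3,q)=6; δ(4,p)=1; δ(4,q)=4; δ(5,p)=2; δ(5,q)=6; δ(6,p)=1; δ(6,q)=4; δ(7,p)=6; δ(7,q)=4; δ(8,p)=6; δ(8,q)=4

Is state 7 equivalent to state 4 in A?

No

Every state is reachable, so we keep all 8.
Initial partition by acceptance: {1,2} | {3,4,5,6,7,8}.
On input p, block {3,4,5,6,7,8} splits into {3,7,8} and {4,5,6}.
The partition is now stable with 3 blocks: {1,2} | {3,7,8} | {4,5,6}.
7 and 4 end up in different blocks, so they are distinguishable. For instance, the string 'p' is accepted from only 4.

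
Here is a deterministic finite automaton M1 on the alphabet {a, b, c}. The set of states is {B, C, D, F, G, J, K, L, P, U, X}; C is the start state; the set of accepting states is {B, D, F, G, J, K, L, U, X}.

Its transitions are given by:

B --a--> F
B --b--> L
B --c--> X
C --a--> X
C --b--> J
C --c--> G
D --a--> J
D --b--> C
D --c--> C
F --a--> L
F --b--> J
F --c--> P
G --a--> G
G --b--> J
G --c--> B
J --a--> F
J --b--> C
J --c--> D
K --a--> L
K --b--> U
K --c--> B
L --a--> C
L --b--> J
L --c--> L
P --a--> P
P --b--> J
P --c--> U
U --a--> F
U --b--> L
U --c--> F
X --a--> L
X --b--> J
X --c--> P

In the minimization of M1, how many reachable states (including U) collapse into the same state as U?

2

First remove the unreachable states {K}; 10 states remain.
P0 = {B,D,F,G,J,L,U,X} | {C,P}.
Refine {B,D,F,G,J,L,U,X} on symbol a: members go to different blocks, giving {B,D,F,G,J,U,X} and {L}.
Split {B,D,F,G,J,U,X} by δ(·,a) → {B,D,G,J,U} and {F,X}.
Split {B,D,G,J,U} by δ(·,a) → {B,J,U} and {D,G}.
Refine {B,J,U} on symbol b: members go to different blocks, giving {B,U} and {J}.
On input a, block {C,P} splits into {C} and {P}.
On input a, block {D,G} splits into {D} and {G}.
No further refinement is possible. Final partition (8 blocks): {B,U} | {C} | {L} | {F,X} | {D} | {J} | {P} | {G}.
State U belongs to the block {B,U}, which has 2 states.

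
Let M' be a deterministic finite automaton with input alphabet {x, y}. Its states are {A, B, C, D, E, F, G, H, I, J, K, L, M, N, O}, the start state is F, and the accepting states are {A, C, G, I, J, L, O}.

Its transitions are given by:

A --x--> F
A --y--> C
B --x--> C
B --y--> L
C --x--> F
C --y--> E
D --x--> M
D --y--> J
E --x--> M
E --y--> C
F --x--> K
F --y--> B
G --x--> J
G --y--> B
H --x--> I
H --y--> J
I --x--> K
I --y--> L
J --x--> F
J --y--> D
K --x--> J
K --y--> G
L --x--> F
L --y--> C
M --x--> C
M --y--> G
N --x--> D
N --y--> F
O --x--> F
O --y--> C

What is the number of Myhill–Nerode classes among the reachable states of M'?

7

First remove the unreachable states {A,H,I,N,O}; 10 states remain.
Initial partition by acceptance: {C,G,J,L} | {B,D,E,F,K,M}.
Split {C,G,J,L} by δ(·,x) → {C,J,L} and {G}.
Refine {C,J,L} on symbol y: members go to different blocks, giving {C,J} and {L}.
Split {B,D,E,F,K,M} by δ(·,x) → {B,K,M} and {D,E,F}.
On input y, block {B,K,M} splits into {K,M} and {B}.
On input y, block {D,E,F} splits into {D,E} and {F}.
The partition is now stable with 7 blocks: {C,J} | {K,M} | {G} | {L} | {D,E} | {B} | {F}.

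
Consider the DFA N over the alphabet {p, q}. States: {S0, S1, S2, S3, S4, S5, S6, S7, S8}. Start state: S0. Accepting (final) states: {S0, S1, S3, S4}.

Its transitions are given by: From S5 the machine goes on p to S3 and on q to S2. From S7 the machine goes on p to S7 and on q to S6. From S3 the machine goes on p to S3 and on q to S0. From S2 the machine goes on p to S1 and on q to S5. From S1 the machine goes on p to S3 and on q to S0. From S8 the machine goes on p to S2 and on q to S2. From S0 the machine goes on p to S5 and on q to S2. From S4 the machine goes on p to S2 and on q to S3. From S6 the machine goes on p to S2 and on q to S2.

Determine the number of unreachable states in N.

4

No path from S0 leads to S4, S6, S7, S8; the other 5 states are all reachable.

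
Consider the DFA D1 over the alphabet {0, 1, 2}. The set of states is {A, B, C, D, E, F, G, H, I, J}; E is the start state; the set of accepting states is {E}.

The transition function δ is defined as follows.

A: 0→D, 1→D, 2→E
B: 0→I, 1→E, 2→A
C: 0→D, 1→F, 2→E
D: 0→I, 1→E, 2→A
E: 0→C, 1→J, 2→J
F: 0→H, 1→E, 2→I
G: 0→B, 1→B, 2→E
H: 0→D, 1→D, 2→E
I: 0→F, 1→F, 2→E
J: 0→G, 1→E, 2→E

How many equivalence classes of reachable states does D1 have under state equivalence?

Every state is reachable, so we keep all 10.
Initial partition by acceptance: {E} | {A,B,C,D,F,G,H,I,J}.
Refine {A,B,C,D,F,G,H,I,J} on symbol 1: members go to different blocks, giving {A,C,G,H,I} and {B,D,F,J}.
Refine {B,D,F,J} on symbol 2: members go to different blocks, giving {B,D,F} and {J}.
Stable partition: {E} | {A,C,G,H,I} | {B,D,F} | {J} — 4 equivalence classes.

4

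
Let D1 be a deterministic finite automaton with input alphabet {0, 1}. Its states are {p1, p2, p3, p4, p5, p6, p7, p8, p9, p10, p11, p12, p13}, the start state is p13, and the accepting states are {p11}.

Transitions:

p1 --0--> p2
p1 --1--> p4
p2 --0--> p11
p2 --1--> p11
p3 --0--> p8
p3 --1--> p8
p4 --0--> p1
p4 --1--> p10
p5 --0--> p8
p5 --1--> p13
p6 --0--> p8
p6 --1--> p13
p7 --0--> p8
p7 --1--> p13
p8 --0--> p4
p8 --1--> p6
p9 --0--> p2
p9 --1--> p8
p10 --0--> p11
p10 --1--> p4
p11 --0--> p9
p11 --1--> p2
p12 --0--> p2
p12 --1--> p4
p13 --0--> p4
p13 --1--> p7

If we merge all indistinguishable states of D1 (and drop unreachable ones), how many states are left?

8

Reachable states from the start: {p1,p2,p4,p6,p7,p8,p9,p10,p11,p13}. Unreachable: {p3,p5,p12} — drop them.
Start with accepting vs non-accepting: {p11} | {p1,p2,p4,p6,p7,p8,p9,p10,p13}.
Split {p1,p2,p4,p6,p7,p8,p9,p10,p13} by δ(·,0) → {p1,p4,p6,p7,p8,p9,p13} and {p2,p10}.
On input 0, block {p1,p4,p6,p7,p8,p9,p13} splits into {p4,p6,p7,p8,p13} and {p1,p9}.
Refine {p4,p6,p7,p8,p13} on symbol 0: members go to different blocks, giving {p6,p7,p8,p13} and {p4}.
Split {p6,p7,p8,p13} by δ(·,0) → {p6,p7} and {p8,p13}.
Refine {p2,p10} on symbol 1: members go to different blocks, giving {p2} and {p10}.
On input 1, block {p1,p9} splits into {p1} and {p9}.
Stable partition: {p11} | {p6,p7} | {p2} | {p1} | {p4} | {p8,p13} | {p10} | {p9} — 8 equivalence classes.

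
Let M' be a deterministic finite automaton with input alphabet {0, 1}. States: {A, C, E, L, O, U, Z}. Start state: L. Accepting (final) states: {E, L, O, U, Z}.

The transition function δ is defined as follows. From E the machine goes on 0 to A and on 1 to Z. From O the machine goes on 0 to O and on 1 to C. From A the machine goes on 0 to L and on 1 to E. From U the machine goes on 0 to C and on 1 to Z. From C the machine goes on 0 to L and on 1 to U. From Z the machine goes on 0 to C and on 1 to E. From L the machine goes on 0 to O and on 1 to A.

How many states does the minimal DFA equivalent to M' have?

3

All states are reachable from the start state.
Start with accepting vs non-accepting: {E,L,O,U,Z} | {A,C}.
On input 0, block {E,L,O,U,Z} splits into {E,U,Z} and {L,O}.
No further refinement is possible. Final partition (3 blocks): {E,U,Z} | {A,C} | {L,O}.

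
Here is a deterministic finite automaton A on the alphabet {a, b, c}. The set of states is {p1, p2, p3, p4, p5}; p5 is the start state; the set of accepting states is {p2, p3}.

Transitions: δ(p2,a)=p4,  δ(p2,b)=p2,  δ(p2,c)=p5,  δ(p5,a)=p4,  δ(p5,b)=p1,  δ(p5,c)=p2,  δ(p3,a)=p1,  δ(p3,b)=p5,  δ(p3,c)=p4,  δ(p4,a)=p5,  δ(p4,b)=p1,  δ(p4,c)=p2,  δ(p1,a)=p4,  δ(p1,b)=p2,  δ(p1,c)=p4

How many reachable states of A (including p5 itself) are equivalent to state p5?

2

States {p3} cannot be reached from the start state, so discard them.
P0 = {p2} | {p1,p4,p5}.
On input b, block {p1,p4,p5} splits into {p4,p5} and {p1}.
The partition is now stable with 3 blocks: {p2} | {p4,p5} | {p1}.
State p5 belongs to the block {p4,p5}, which has 2 states.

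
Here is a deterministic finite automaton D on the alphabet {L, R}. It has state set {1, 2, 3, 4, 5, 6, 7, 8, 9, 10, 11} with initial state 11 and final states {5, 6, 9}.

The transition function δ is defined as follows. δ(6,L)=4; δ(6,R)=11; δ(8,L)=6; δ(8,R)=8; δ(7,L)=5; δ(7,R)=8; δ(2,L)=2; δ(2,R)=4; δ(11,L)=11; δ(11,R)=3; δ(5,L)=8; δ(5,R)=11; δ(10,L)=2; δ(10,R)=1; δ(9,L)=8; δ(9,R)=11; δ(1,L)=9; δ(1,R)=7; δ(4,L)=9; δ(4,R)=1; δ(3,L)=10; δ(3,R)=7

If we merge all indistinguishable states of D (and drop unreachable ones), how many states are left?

Every state is reachable, so we keep all 11.
P0 = {5,6,9} | {1,2,3,4,7,8,10,11}.
Split {1,2,3,4,7,8,10,11} by δ(·,L) → {1,4,7,8} and {2,3,10,11}.
On input R, block {2,3,10,11} splits into {2,3,10} and {11}.
No further refinement is possible. Final partition (4 blocks): {5,6,9} | {1,4,7,8} | {2,3,10} | {11}.

4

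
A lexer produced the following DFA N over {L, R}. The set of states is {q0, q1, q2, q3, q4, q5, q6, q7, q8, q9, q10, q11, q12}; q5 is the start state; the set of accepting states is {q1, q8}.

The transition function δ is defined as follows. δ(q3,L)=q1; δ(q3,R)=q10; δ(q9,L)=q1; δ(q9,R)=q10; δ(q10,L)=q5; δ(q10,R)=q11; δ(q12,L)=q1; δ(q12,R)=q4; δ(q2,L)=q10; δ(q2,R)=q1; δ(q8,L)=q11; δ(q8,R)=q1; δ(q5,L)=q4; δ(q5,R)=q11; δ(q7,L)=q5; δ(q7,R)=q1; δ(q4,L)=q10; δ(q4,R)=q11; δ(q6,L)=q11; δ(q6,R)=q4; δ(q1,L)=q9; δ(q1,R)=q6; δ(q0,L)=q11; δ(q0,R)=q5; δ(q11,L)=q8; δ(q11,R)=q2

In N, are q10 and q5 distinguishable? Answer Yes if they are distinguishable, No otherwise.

No

Reachable states from the start: {q1,q2,q4,q5,q6,q8,q9,q10,q11}. Unreachable: {q0,q3,q7,q12} — drop them.
Start with accepting vs non-accepting: {q1,q8} | {q2,q4,q5,q6,q9,q10,q11}.
Split {q1,q8} by δ(·,R) → {q1} and {q8}.
Split {q2,q4,q5,q6,q9,q10,q11} by δ(·,L) → {q2,q4,q5,q6,q10} and {q9} and {q11}.
Refine {q2,q4,q5,q6,q10} on symbol L: members go to different blocks, giving {q2,q4,q5,q10} and {q6}.
Split {q2,q4,q5,q10} by δ(·,R) → {q4,q5,q10} and {q2}.
No further refinement is possible. Final partition (7 blocks): {q1} | {q4,q5,q10} | {q8} | {q9} | {q11} | {q6} | {q2}.
q10 and q5 lie in the same block of the stable partition, so they are equivalent — no string distinguishes them.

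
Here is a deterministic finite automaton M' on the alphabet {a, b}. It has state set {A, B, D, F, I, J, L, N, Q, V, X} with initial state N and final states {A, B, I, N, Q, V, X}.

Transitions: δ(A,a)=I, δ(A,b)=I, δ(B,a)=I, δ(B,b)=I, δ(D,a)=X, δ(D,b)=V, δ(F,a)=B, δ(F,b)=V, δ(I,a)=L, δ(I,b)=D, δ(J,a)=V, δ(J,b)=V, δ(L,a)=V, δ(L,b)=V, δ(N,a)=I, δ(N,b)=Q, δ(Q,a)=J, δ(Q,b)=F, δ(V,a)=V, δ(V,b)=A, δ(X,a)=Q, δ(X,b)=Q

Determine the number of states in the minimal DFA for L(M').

Every state is reachable, so we keep all 11.
P0 = {A,B,I,N,Q,V,X} | {D,F,J,L}.
Refine {A,B,I,N,Q,V,X} on symbol a: members go to different blocks, giving {A,B,N,V,X} and {I,Q}.
Split {A,B,N,V,X} by δ(·,a) → {A,B,N,X} and {V}.
On input a, block {D,F,J,L} splits into {D,F} and {J,L}.
The partition is now stable with 5 blocks: {A,B,N,X} | {D,F} | {I,Q} | {V} | {J,L}.

5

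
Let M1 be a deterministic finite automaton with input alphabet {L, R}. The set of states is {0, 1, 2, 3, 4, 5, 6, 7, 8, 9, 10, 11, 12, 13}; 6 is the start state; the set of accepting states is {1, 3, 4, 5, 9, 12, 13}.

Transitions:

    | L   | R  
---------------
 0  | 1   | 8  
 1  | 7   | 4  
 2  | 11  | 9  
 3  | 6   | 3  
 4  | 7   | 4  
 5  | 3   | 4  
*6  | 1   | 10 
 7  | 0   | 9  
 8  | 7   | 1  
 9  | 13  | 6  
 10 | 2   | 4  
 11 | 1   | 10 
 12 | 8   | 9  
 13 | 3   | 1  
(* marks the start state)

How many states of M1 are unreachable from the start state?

Starting at 6 and following transitions, the reachable set is {0, 1, 2, 3, 4, 6, 7, 8, 9, 10, 11, 13}. That leaves 5, 12 unreachable — 2 in total.

2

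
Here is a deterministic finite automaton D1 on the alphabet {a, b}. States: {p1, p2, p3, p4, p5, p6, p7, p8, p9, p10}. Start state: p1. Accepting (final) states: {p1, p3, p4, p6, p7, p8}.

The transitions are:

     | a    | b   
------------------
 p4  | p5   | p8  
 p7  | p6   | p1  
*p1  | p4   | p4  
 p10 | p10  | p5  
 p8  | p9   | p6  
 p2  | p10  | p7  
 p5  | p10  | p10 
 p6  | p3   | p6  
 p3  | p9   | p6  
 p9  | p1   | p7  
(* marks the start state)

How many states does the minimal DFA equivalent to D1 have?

Reachable states from the start: {p1,p3,p4,p5,p6,p7,p8,p9,p10}. Unreachable: {p2} — drop them.
Initial partition by acceptance: {p1,p3,p4,p6,p7,p8} | {p5,p9,p10}.
Refine {p1,p3,p4,p6,p7,p8} on symbol a: members go to different blocks, giving {p1,p6,p7} and {p3,p4,p8}.
Refine {p1,p6,p7} on symbol a: members go to different blocks, giving {p1,p6} and {p7}.
Refine {p1,p6} on symbol b: members go to different blocks, giving {p1} and {p6}.
Refine {p5,p9,p10} on symbol a: members go to different blocks, giving {p5,p10} and {p9}.
Refine {p3,p4,p8} on symbol a: members go to different blocks, giving {p3,p8} and {p4}.
Stable partition: {p1} | {p5,p10} | {p3,p8} | {p7} | {p6} | {p9} | {p4} — 7 equivalence classes.

7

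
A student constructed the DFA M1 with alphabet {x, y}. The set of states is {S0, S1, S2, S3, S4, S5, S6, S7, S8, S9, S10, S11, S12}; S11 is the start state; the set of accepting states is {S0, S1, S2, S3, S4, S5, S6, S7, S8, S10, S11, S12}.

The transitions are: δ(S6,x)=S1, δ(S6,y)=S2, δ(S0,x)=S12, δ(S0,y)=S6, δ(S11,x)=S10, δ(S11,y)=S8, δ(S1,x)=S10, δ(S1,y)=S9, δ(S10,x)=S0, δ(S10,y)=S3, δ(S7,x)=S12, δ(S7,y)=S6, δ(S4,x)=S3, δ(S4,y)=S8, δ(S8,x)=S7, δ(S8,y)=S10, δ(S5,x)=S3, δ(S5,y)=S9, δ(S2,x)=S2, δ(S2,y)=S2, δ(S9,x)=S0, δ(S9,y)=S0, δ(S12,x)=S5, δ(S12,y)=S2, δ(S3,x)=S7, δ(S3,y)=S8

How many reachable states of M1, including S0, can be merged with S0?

States {S4} cannot be reached from the start state, so discard them.
P0 = {S0,S1,S2,S3,S5,S6,S7,S8,S10,S11,S12} | {S9}.
On input y, block {S0,S1,S2,S3,S5,S6,S7,S8,S10,S11,S12} splits into {S0,S2,S3,S6,S7,S8,S10,S11,S12} and {S1,S5}.
On input x, block {S0,S2,S3,S6,S7,S8,S10,S11,S12} splits into {S0,S2,S3,S7,S8,S10,S11} and {S6,S12}.
On input x, block {S0,S2,S3,S7,S8,S10,S11} splits into {S2,S3,S8,S10,S11} and {S0,S7}.
Split {S2,S3,S8,S10,S11} by δ(·,x) → {S3,S8,S10} and {S2,S11}.
Refine {S2,S11} on symbol x: members go to different blocks, giving {S2} and {S11}.
Stable partition: {S3,S8,S10} | {S9} | {S1,S5} | {S6,S12} | {S0,S7} | {S2} | {S11} — 7 equivalence classes.
State S0 belongs to the block {S0,S7}, which has 2 states.

2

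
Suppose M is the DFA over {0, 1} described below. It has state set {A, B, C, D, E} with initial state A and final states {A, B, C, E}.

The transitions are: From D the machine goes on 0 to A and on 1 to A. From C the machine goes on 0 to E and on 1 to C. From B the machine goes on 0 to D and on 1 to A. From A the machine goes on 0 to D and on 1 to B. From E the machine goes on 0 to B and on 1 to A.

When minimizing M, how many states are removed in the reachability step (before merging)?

No path from A leads to C, E; the other 3 states are all reachable.

2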